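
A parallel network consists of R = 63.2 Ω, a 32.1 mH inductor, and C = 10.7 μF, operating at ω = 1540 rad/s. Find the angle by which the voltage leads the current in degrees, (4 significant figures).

X_L = ωL = 49.43 Ω
X_C = 1/(ωC) = 60.69 Ω
Parallel: admittances add. Y = 1/R + 1/(jωL) + jωC
Y = (0.01582 − j0.003751) S
|Y| = 0.01626 S → |Z| = 1/|Y| = 61.50 Ω, ∠Z = −∠Y = 13.34°

13.34°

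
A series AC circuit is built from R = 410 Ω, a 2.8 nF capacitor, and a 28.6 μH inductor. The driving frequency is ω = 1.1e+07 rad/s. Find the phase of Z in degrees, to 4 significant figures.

34.53°

X_L = ωL = 314.6 Ω
X_C = 1/(ωC) = 32.47 Ω
Net reactance X = X_L − X_C = 282.1 Ω
Z = 410.0 + j282.1 Ω
|Z| = √(410.0² + 282.1²) = 497.7 Ω
∠Z = arctan(282.1/410.0) = 34.53°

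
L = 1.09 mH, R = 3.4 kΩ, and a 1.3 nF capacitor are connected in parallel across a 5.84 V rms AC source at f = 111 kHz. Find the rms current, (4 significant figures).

ω = 2πf = 697400 rad/s
X_L = ωL = 760.2 Ω
X_C = 1/(ωC) = 1103 Ω
Parallel: admittances add. Y = 1/R + 1/(jωL) + jωC
Y = (0.0002941 − j0.0004088) S
|Y| = 0.0005036 S → |Z| = 1/|Y| = 1986 Ω, ∠Z = −∠Y = 54.26°
I = V/|Z| = 5.84/1986 = 2.941 mA

2.941 mA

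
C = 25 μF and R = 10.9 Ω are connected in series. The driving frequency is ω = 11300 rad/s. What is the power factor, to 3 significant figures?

X_C = 1/(ωC) = 3.54 Ω
Z = 10.9 − j3.54 Ω
|Z| = √(10.9² + 3.54²) = 11.5 Ω
∠Z = arctan(-3.54/10.9) = -18.0°
cos φ = cos(-18.0°) = 0.951

0.951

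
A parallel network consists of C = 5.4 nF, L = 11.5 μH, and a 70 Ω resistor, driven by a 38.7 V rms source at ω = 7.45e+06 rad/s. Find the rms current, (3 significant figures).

1.24 A

X_L = ωL = 85.7 Ω
X_C = 1/(ωC) = 24.9 Ω
Parallel: admittances add. Y = 1/R + 1/(jωL) + jωC
Y = (0.0143 + j0.0286) S
|Y| = 0.0319 S → |Z| = 1/|Y| = 31.3 Ω, ∠Z = −∠Y = -63.4°
I = V/|Z| = 38.7/31.3 = 1.24 A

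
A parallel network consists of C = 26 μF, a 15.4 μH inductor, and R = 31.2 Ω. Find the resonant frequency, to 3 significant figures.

7.95 kHz

ω₀ = 1/√(LC) = 1/√(1.54e-05 × 2.6e-05) = 49980 rad/s
f₀ = ω₀/(2π) = 7.95 kHz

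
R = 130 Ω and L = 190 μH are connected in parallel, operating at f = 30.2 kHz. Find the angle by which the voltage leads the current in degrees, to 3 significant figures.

74.5°

ω = 2πf = 189800 rad/s
X_L = ωL = 36.1 Ω
Parallel: admittances add. Y = 1/R + 1/(jωL)
Y = (0.00769 − j0.0277) S
|Y| = 0.0288 S → |Z| = 1/|Y| = 34.7 Ω, ∠Z = −∠Y = 74.5°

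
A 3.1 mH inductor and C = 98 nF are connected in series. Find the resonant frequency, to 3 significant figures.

ω₀ = 1/√(LC) = 1/√(0.0031 × 9.8e-08) = 57370 rad/s
f₀ = ω₀/(2π) = 9.13 kHz

9.13 kHz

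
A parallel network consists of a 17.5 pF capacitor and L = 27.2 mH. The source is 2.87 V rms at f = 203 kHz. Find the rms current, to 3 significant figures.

18.7 μA

ω = 2πf = 1.275e+06 rad/s
X_L = ωL = 34700 Ω
X_C = 1/(ωC) = 44800 Ω
Parallel: admittances add. Y = 1/(jωL) + jωC
Y = (0 − j6.5e-06) S
|Y| = 6.5e-06 S → |Z| = 1/|Y| = 154000 Ω, ∠Z = −∠Y = 90.0°
I = V/|Z| = 2.87/154000 = 18.7 μA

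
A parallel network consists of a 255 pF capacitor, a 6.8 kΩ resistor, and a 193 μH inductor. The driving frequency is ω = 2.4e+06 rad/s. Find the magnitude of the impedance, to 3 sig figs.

644 Ω

X_L = ωL = 463 Ω
X_C = 1/(ωC) = 1630 Ω
Parallel: admittances add. Y = 1/R + 1/(jωL) + jωC
Y = (0.000147 − j0.00155) S
|Y| = 0.00155 S → |Z| = 1/|Y| = 644 Ω, ∠Z = −∠Y = 84.6°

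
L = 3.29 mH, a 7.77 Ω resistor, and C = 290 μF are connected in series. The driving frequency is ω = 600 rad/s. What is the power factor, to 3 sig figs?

X_L = ωL = 1.97 Ω
X_C = 1/(ωC) = 5.75 Ω
Net reactance X = X_L − X_C = -3.77 Ω
Z = 7.77 − j3.77 Ω
|Z| = √(7.77² + 3.77²) = 8.64 Ω
∠Z = arctan(-3.77/7.77) = -25.9°
cos φ = cos(-25.9°) = 0.900

0.900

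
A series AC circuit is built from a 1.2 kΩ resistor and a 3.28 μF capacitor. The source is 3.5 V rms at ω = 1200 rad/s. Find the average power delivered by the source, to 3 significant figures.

9.77 mW

X_C = 1/(ωC) = 254 Ω
Z = 1200 − j254 Ω
|Z| = √(1200² + 254²) = 1230 Ω
∠Z = arctan(-254/1200) = -12.0°
I = V/|Z| = 2.85 mA
P = VI cos φ = 3.5 × 0.00285 × cos(-12.0°) = 9.77 mW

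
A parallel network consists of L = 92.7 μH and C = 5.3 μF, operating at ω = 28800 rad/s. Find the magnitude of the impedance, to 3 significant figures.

4.51 Ω

X_L = ωL = 2.67 Ω
X_C = 1/(ωC) = 6.55 Ω
Parallel: admittances add. Y = 1/(jωL) + jωC
Y = (0 − j0.222) S
|Y| = 0.222 S → |Z| = 1/|Y| = 4.51 Ω, ∠Z = −∠Y = 90.0°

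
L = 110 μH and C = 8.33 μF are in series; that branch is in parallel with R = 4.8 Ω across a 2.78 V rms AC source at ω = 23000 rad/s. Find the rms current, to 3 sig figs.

X_L = ωL = 2.53 Ω
X_C = 1/(ωC) = 5.22 Ω
Branch 1: Z₁ = R = 4.80 Ω
Branch 2 (series LC): Z₂ = j(X_L − X_C) = −j2.69 Ω
Parallel: Z = Z₁Z₂/(Z₁+Z₂), |Z| = 2.35 Ω, ∠Z = -60.7°
I = V/|Z| = 2.78/2.35 = 1.18 A

1.18 A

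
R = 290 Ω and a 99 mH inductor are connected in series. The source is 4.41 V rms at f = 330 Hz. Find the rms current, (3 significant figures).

12.4 mA

ω = 2πf = 2073 rad/s
X_L = ωL = 205 Ω
Z = 290 + j205 Ω
|Z| = √(290² + 205²) = 355 Ω
I = V/|Z| = 4.41/355 = 12.4 mA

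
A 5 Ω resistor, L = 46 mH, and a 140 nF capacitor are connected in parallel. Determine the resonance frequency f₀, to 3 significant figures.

1.98 kHz

ω₀ = 1/√(LC) = 1/√(0.046 × 1.4e-07) = 12460 rad/s
f₀ = ω₀/(2π) = 1.98 kHz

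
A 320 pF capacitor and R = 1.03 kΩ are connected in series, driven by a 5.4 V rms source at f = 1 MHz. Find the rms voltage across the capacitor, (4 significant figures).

ω = 2πf = 6.283e+06 rad/s
X_C = 1/(ωC) = 497.4 Ω
Z = 1030 − j497.4 Ω
|Z| = √(1030² + 497.4²) = 1144 Ω
I = V/|Z| = 4.721 mA
V_C = I·|Z_C| = 0.004721 × 497.4 = 2.348 V

2.348 V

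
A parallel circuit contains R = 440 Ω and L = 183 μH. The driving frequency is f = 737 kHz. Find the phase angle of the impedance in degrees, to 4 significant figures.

27.44°

ω = 2πf = 4.631e+06 rad/s
X_L = ωL = 847.4 Ω
Parallel: admittances add. Y = 1/R + 1/(jωL)
Y = (0.002273 − j0.001180) S
|Y| = 0.002561 S → |Z| = 1/|Y| = 390.5 Ω, ∠Z = −∠Y = 27.44°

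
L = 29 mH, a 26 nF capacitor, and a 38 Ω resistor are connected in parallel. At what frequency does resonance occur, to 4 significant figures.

5.796 kHz

ω₀ = 1/√(LC) = 1/√(0.029 × 2.6e-08) = 36420 rad/s
f₀ = ω₀/(2π) = 5.796 kHz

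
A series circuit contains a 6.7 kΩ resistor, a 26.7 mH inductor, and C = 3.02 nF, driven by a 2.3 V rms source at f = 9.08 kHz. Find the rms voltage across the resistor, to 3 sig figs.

1.94 V

ω = 2πf = 57050 rad/s
X_L = ωL = 1520 Ω
X_C = 1/(ωC) = 5800 Ω
Net reactance X = X_L − X_C = -4280 Ω
Z = 6700 − j4280 Ω
|Z| = √(6700² + 4280²) = 7950 Ω
I = V/|Z| = 289 μA
V_R = I·|Z_R| = 0.000289 × 6700 = 1.94 V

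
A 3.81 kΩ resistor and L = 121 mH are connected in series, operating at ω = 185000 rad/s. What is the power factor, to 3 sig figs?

0.168

X_L = ωL = 22400 Ω
Z = 3810 + j22400 Ω
|Z| = √(3810² + 22400²) = 22700 Ω
∠Z = arctan(22400/3810) = 80.3°
cos φ = cos(80.3°) = 0.168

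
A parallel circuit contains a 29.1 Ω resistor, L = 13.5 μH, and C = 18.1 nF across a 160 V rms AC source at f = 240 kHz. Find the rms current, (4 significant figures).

6.514 A

ω = 2πf = 1.508e+06 rad/s
X_L = ωL = 20.36 Ω
X_C = 1/(ωC) = 36.64 Ω
Parallel: admittances add. Y = 1/R + 1/(jωL) + jωC
Y = (0.03436 − j0.02183) S
|Y| = 0.04071 S → |Z| = 1/|Y| = 24.56 Ω, ∠Z = −∠Y = 32.42°
I = V/|Z| = 160/24.56 = 6.514 A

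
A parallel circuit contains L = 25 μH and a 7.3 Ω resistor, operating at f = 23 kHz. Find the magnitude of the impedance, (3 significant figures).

ω = 2πf = 144500 rad/s
X_L = ωL = 3.61 Ω
Parallel: admittances add. Y = 1/R + 1/(jωL)
Y = (0.137 − j0.277) S
|Y| = 0.309 S → |Z| = 1/|Y| = 3.24 Ω, ∠Z = −∠Y = 63.7°

3.24 Ω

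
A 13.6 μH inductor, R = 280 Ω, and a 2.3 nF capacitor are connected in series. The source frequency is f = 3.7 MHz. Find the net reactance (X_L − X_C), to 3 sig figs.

ω = 2πf = 2.325e+07 rad/s
X_L = ωL = 316 Ω
X_C = 1/(ωC) = 18.7 Ω
X = 316 − 18.7 = 297 Ω

297 Ω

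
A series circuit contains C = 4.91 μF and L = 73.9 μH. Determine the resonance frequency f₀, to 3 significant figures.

8.36 kHz

ω₀ = 1/√(LC) = 1/√(7.39e-05 × 4.91e-06) = 52500 rad/s
f₀ = ω₀/(2π) = 8.36 kHz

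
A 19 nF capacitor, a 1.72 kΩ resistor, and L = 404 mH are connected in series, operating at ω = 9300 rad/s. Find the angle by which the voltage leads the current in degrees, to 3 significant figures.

-47.9°

X_L = ωL = 3760 Ω
X_C = 1/(ωC) = 5660 Ω
Net reactance X = X_L − X_C = -1900 Ω
Z = 1720 − j1900 Ω
|Z| = √(1720² + 1900²) = 2560 Ω
∠Z = arctan(-1900/1720) = -47.9°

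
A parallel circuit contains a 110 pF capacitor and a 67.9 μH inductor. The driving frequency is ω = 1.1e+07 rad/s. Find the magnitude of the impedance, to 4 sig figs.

7760 Ω

X_L = ωL = 746.9 Ω
X_C = 1/(ωC) = 826.4 Ω
Parallel: admittances add. Y = 1/(jωL) + jωC
Y = (0 − j0.0001289) S
|Y| = 0.0001289 S → |Z| = 1/|Y| = 7760 Ω, ∠Z = −∠Y = 90.00°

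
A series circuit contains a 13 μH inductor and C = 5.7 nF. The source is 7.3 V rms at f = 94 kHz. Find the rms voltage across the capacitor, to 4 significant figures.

ω = 2πf = 590600 rad/s
X_L = ωL = 7.678 Ω
X_C = 1/(ωC) = 297.0 Ω
Net reactance X = X_L − X_C = -289.4 Ω
Z = − j289.4 Ω
|Z| = √(0² + 289.4²) = 289.4 Ω
I = V/|Z| = 25.23 mA
V_C = I·|Z_C| = 0.02523 × 297.0 = 7.494 V

7.494 V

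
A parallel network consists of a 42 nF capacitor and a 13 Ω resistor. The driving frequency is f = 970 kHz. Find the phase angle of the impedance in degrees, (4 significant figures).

ω = 2πf = 6.095e+06 rad/s
X_C = 1/(ωC) = 3.907 Ω
Parallel: admittances add. Y = 1/R + jωC
Y = (0.07692 + j0.2560) S
|Y| = 0.2673 S → |Z| = 1/|Y| = 3.741 Ω, ∠Z = −∠Y = -73.27°

-73.27°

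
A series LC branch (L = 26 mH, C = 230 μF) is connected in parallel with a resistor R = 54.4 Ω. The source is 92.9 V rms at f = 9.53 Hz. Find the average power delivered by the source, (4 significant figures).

158.6 W

ω = 2πf = 59.88 rad/s
X_L = ωL = 1.557 Ω
X_C = 1/(ωC) = 72.61 Ω
Branch 1: Z₁ = R = 54.40 Ω
Branch 2 (series LC): Z₂ = j(X_L − X_C) = −j71.05 Ω
Parallel: Z = Z₁Z₂/(Z₁+Z₂), |Z| = 43.19 Ω, ∠Z = -37.44°
I = V/|Z| = 2.151 A
P = VI cos φ = 92.9 × 2.151 × cos(-37.44°) = 158.6 W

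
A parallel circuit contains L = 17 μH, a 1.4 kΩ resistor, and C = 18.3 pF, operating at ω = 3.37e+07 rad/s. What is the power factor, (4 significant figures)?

X_L = ωL = 572.9 Ω
X_C = 1/(ωC) = 1622 Ω
Parallel: admittances add. Y = 1/R + 1/(jωL) + jωC
Y = (0.0007143 − j0.001129) S
|Y| = 0.001336 S → |Z| = 1/|Y| = 748.6 Ω, ∠Z = −∠Y = 57.67°
cos φ = cos(57.67°) = 0.5347

0.5347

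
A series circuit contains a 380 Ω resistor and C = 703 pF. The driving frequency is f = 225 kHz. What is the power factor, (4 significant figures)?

0.3533

ω = 2πf = 1.414e+06 rad/s
X_C = 1/(ωC) = 1006 Ω
Z = 380.0 − j1006 Ω
|Z| = √(380.0² + 1006²) = 1076 Ω
∠Z = arctan(-1006/380.0) = -69.31°
cos φ = cos(-69.31°) = 0.3533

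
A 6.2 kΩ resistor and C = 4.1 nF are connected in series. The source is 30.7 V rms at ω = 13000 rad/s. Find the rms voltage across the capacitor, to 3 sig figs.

X_C = 1/(ωC) = 18800 Ω
Z = 6200 − j18800 Ω
|Z| = √(6200² + 18800²) = 19800 Ω
I = V/|Z| = 1.55 mA
V_C = I·|Z_C| = 0.00155 × 18800 = 29.1 V

29.1 V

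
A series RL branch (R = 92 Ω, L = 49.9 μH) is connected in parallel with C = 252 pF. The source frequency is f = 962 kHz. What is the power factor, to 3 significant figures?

0.522

ω = 2πf = 6.044e+06 rad/s
X_L = ωL = 302 Ω
X_C = 1/(ωC) = 657 Ω
Branch 1 (R+jX_L): Z₁ = 92.0 + j302 Ω, |Z₁| = 315 Ω
Branch 2 (−jX_C): Z₂ = −j657 Ω
Parallel: Z = Z₁Z₂/(Z₁+Z₂), |Z| = 565 Ω, ∠Z = 58.5°
cos φ = cos(58.5°) = 0.522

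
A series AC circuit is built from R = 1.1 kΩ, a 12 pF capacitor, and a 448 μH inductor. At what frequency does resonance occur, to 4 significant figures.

2.171 MHz

ω₀ = 1/√(LC) = 1/√(0.000448 × 1.2e-11) = 1.364e+07 rad/s
f₀ = ω₀/(2π) = 2.171 MHz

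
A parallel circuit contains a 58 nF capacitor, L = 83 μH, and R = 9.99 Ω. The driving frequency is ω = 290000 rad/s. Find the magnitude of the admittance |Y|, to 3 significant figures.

X_L = ωL = 24.1 Ω
X_C = 1/(ωC) = 59.5 Ω
Parallel: admittances add. Y = 1/R + 1/(jωL) + jωC
Y = (0.100 − j0.0247) S
|Y| = 0.103 S → |Z| = 1/|Y| = 9.70 Ω, ∠Z = −∠Y = 13.9°

103 mS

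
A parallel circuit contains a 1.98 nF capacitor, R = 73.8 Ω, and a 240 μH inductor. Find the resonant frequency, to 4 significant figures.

ω₀ = 1/√(LC) = 1/√(0.00024 × 1.98e-09) = 1.451e+06 rad/s
f₀ = ω₀/(2π) = 230.9 kHz

230.9 kHz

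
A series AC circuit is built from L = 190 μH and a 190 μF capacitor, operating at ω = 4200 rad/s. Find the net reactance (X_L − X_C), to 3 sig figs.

-0.455 Ω

X_L = ωL = 0.798 Ω
X_C = 1/(ωC) = 1.25 Ω
X = 0.798 − 1.25 = -0.455 Ω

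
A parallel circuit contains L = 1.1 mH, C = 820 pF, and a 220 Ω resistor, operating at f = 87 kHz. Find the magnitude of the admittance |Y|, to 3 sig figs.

ω = 2πf = 546600 rad/s
X_L = ωL = 601 Ω
X_C = 1/(ωC) = 2230 Ω
Parallel: admittances add. Y = 1/R + 1/(jωL) + jωC
Y = (0.00455 − j0.00121) S
|Y| = 0.00470 S → |Z| = 1/|Y| = 213 Ω, ∠Z = −∠Y = 15.0°

4.70 mS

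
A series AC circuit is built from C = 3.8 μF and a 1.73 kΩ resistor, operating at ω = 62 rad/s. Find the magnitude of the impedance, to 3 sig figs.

4580 Ω

X_C = 1/(ωC) = 4240 Ω
Z = 1730 − j4240 Ω
|Z| = √(1730² + 4240²) = 4580 Ω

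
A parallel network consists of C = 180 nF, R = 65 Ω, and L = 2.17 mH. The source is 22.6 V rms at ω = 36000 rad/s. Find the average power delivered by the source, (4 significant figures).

X_L = ωL = 78.12 Ω
X_C = 1/(ωC) = 154.3 Ω
Parallel: admittances add. Y = 1/R + 1/(jωL) + jωC
Y = (0.01538 − j0.006321) S
|Y| = 0.01663 S → |Z| = 1/|Y| = 60.12 Ω, ∠Z = −∠Y = 22.34°
I = V/|Z| = 375.9 mA
P = VI cos φ = 22.6 × 0.3759 × cos(22.34°) = 7.858 W

7.858 W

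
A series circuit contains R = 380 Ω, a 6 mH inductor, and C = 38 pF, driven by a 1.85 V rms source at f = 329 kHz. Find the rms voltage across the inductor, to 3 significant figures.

45.7 V

ω = 2πf = 2.067e+06 rad/s
X_L = ωL = 12400 Ω
X_C = 1/(ωC) = 12700 Ω
Net reactance X = X_L − X_C = -327 Ω
Z = 380 − j327 Ω
|Z| = √(380² + 327²) = 502 Ω
I = V/|Z| = 3.69 mA
V_L = I·|Z_L| = 0.00369 × 12400 = 45.7 V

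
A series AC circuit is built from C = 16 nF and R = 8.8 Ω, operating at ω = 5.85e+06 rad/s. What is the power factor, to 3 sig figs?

X_C = 1/(ωC) = 10.7 Ω
Z = 8.80 − j10.7 Ω
|Z| = √(8.80² + 10.7²) = 13.8 Ω
∠Z = arctan(-10.7/8.80) = -50.5°
cos φ = cos(-50.5°) = 0.636

0.636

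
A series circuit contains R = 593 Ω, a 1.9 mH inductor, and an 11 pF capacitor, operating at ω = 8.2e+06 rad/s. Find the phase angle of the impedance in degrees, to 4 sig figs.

82.48°

X_L = ωL = 15580 Ω
X_C = 1/(ωC) = 11090 Ω
Net reactance X = X_L − X_C = 4494 Ω
Z = 593.0 + j4494 Ω
|Z| = √(593.0² + 4494²) = 4532 Ω
∠Z = arctan(4494/593.0) = 82.48°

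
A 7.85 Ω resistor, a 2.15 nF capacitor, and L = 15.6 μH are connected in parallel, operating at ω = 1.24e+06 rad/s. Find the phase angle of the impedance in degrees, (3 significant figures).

21.1°

X_L = ωL = 19.3 Ω
X_C = 1/(ωC) = 375 Ω
Parallel: admittances add. Y = 1/R + 1/(jωL) + jωC
Y = (0.127 − j0.0490) S
|Y| = 0.136 S → |Z| = 1/|Y| = 7.33 Ω, ∠Z = −∠Y = 21.1°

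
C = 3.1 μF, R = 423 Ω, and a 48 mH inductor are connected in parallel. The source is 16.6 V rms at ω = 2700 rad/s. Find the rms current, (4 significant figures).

40.72 mA

X_L = ωL = 129.6 Ω
X_C = 1/(ωC) = 119.5 Ω
Parallel: admittances add. Y = 1/R + 1/(jωL) + jωC
Y = (0.002364 + j0.0006540) S
|Y| = 0.002453 S → |Z| = 1/|Y| = 407.7 Ω, ∠Z = −∠Y = -15.46°
I = V/|Z| = 16.6/407.7 = 40.72 mA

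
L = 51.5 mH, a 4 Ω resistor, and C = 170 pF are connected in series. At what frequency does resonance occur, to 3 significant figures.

53.8 kHz

ω₀ = 1/√(LC) = 1/√(0.0515 × 1.7e-10) = 338000 rad/s
f₀ = ω₀/(2π) = 53.8 kHz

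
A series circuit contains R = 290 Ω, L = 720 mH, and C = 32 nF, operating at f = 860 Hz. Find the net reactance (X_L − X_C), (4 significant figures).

-1893 Ω

ω = 2πf = 5404 rad/s
X_L = ωL = 3891 Ω
X_C = 1/(ωC) = 5783 Ω
X = 3891 − 5783 = -1893 Ω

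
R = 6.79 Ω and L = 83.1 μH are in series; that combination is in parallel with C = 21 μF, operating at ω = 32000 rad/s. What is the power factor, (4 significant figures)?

0.2011

X_L = ωL = 2.659 Ω
X_C = 1/(ωC) = 1.488 Ω
Branch 1 (R+jX_L): Z₁ = 6.790 + j2.659 Ω, |Z₁| = 7.292 Ω
Branch 2 (−jX_C): Z₂ = −j1.488 Ω
Parallel: Z = Z₁Z₂/(Z₁+Z₂), |Z| = 1.575 Ω, ∠Z = -78.40°
cos φ = cos(-78.40°) = 0.2011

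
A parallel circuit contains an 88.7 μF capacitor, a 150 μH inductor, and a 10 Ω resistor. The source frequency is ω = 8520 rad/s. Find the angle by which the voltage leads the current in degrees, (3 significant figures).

X_L = ωL = 1.28 Ω
X_C = 1/(ωC) = 1.32 Ω
Parallel: admittances add. Y = 1/R + 1/(jωL) + jωC
Y = (0.100 − j0.0267) S
|Y| = 0.104 S → |Z| = 1/|Y| = 9.66 Ω, ∠Z = −∠Y = 15.0°

15.0°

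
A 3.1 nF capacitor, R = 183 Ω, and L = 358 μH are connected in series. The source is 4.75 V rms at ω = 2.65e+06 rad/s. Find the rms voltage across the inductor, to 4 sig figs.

5.320 V

X_L = ωL = 948.7 Ω
X_C = 1/(ωC) = 121.7 Ω
Net reactance X = X_L − X_C = 827.0 Ω
Z = 183.0 + j827.0 Ω
|Z| = √(183.0² + 827.0²) = 847.0 Ω
I = V/|Z| = 5.608 mA
V_L = I·|Z_L| = 0.005608 × 948.7 = 5.320 V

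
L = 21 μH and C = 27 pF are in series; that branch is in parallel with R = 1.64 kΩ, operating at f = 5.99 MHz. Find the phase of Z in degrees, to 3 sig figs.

ω = 2πf = 3.764e+07 rad/s
X_L = ωL = 790 Ω
X_C = 1/(ωC) = 984 Ω
Branch 1: Z₁ = R = 1640 Ω
Branch 2 (series LC): Z₂ = j(X_L − X_C) = −j194 Ω
Parallel: Z = Z₁Z₂/(Z₁+Z₂), |Z| = 192 Ω, ∠Z = -83.3°

-83.3°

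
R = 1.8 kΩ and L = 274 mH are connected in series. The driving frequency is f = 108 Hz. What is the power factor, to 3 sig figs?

0.995

ω = 2πf = 678.6 rad/s
X_L = ωL = 186 Ω
Z = 1800 + j186 Ω
|Z| = √(1800² + 186²) = 1810 Ω
∠Z = arctan(186/1800) = 5.90°
cos φ = cos(5.90°) = 0.995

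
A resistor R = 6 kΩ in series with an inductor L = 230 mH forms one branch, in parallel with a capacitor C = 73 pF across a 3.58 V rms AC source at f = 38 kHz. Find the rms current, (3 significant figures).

7.32 μA

ω = 2πf = 238800 rad/s
X_L = ωL = 54900 Ω
X_C = 1/(ωC) = 57400 Ω
Branch 1 (R+jX_L): Z₁ = 6000 + j54900 Ω, |Z₁| = 55200 Ω
Branch 2 (−jX_C): Z₂ = −j57400 Ω
Parallel: Z = Z₁Z₂/(Z₁+Z₂), |Z| = 489000 Ω, ∠Z = 16.0°
I = V/|Z| = 3.58/489000 = 7.32 μA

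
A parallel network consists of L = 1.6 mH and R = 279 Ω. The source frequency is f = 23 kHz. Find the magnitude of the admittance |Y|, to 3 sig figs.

ω = 2πf = 144500 rad/s
X_L = ωL = 231 Ω
Parallel: admittances add. Y = 1/R + 1/(jωL)
Y = (0.00358 − j0.00432) S
|Y| = 0.00562 S → |Z| = 1/|Y| = 178 Ω, ∠Z = −∠Y = 50.3°

5.62 mS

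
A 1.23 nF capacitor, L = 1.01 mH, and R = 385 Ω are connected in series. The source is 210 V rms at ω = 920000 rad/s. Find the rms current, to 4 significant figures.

541.7 mA

X_L = ωL = 929.2 Ω
X_C = 1/(ωC) = 883.7 Ω
Net reactance X = X_L − X_C = 45.50 Ω
Z = 385.0 + j45.50 Ω
|Z| = √(385.0² + 45.50²) = 387.7 Ω
I = V/|Z| = 210/387.7 = 541.7 mA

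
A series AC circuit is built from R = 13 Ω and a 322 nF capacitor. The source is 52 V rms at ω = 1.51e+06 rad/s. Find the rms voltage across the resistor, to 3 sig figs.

51.4 V

X_C = 1/(ωC) = 2.06 Ω
Z = 13.0 − j2.06 Ω
|Z| = √(13.0² + 2.06²) = 13.2 Ω
I = V/|Z| = 3.95 A
V_R = I·|Z_R| = 3.95 × 13.0 = 51.4 V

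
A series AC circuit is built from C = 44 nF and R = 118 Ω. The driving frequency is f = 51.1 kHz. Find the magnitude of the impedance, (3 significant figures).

ω = 2πf = 321100 rad/s
X_C = 1/(ωC) = 70.8 Ω
Z = 118 − j70.8 Ω
|Z| = √(118² + 70.8²) = 138 Ω

138 Ω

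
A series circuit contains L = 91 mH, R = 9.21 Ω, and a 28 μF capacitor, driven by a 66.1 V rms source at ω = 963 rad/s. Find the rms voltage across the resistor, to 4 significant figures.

11.85 V

X_L = ωL = 87.63 Ω
X_C = 1/(ωC) = 37.09 Ω
Net reactance X = X_L − X_C = 50.55 Ω
Z = 9.210 + j50.55 Ω
|Z| = √(9.210² + 50.55²) = 51.38 Ω
I = V/|Z| = 1.287 A
V_R = I·|Z_R| = 1.287 × 9.210 = 11.85 V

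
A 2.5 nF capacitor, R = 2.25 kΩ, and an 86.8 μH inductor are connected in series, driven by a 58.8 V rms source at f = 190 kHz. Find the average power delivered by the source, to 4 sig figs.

ω = 2πf = 1.194e+06 rad/s
X_L = ωL = 103.6 Ω
X_C = 1/(ωC) = 335.1 Ω
Net reactance X = X_L − X_C = -231.4 Ω
Z = 2250 − j231.4 Ω
|Z| = √(2250² + 231.4²) = 2262 Ω
∠Z = arctan(-231.4/2250) = -5.873°
I = V/|Z| = 26.00 mA
P = VI cos φ = 58.8 × 0.02600 × cos(-5.873°) = 1.521 W

1.521 W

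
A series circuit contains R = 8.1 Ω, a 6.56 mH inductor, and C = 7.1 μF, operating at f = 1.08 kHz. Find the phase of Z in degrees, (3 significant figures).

ω = 2πf = 6786 rad/s
X_L = ωL = 44.5 Ω
X_C = 1/(ωC) = 20.8 Ω
Net reactance X = X_L − X_C = 23.8 Ω
Z = 8.10 + j23.8 Ω
|Z| = √(8.10² + 23.8²) = 25.1 Ω
∠Z = arctan(23.8/8.10) = 71.2°

71.2°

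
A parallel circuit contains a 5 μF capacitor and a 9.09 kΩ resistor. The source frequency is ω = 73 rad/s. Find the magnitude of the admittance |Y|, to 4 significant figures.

381.2 μS

X_C = 1/(ωC) = 2740 Ω
Parallel: admittances add. Y = 1/R + jωC
Y = (0.0001100 + j0.0003650) S
|Y| = 0.0003812 S → |Z| = 1/|Y| = 2623 Ω, ∠Z = −∠Y = -73.23°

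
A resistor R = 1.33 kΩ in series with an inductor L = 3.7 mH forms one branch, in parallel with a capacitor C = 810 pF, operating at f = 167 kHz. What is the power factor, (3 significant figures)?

0.126

ω = 2πf = 1.049e+06 rad/s
X_L = ωL = 3880 Ω
X_C = 1/(ωC) = 1180 Ω
Branch 1 (R+jX_L): Z₁ = 1330 + j3880 Ω, |Z₁| = 4100 Ω
Branch 2 (−jX_C): Z₂ = −j1180 Ω
Parallel: Z = Z₁Z₂/(Z₁+Z₂), |Z| = 1600 Ω, ∠Z = -82.7°
cos φ = cos(-82.7°) = 0.126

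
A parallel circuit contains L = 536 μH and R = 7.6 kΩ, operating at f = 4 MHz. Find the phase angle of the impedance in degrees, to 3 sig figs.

ω = 2πf = 2.513e+07 rad/s
X_L = ωL = 13500 Ω
Parallel: admittances add. Y = 1/R + 1/(jωL)
Y = (0.000132 − j7.42e-05) S
|Y| = 0.000151 S → |Z| = 1/|Y| = 6620 Ω, ∠Z = −∠Y = 29.4°

29.4°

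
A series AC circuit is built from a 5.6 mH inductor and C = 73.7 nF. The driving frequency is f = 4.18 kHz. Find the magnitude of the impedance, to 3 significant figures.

370 Ω

ω = 2πf = 26260 rad/s
X_L = ωL = 147 Ω
X_C = 1/(ωC) = 517 Ω
Net reactance X = X_L − X_C = -370 Ω
Z = − j370 Ω
|Z| = √(0² + 370²) = 370 Ω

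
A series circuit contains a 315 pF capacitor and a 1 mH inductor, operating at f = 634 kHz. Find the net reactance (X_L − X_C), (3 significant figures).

ω = 2πf = 3.984e+06 rad/s
X_L = ωL = 3980 Ω
X_C = 1/(ωC) = 797 Ω
X = 3980 − 797 = 3190 Ω

3190 Ω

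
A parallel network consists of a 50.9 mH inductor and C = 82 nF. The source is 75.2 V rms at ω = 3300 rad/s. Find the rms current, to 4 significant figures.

427.3 mA

X_L = ωL = 168.0 Ω
X_C = 1/(ωC) = 3695 Ω
Parallel: admittances add. Y = 1/(jωL) + jωC
Y = (0 − j0.005683) S
|Y| = 0.005683 S → |Z| = 1/|Y| = 176.0 Ω, ∠Z = −∠Y = 90.00°
I = V/|Z| = 75.2/176.0 = 427.3 mA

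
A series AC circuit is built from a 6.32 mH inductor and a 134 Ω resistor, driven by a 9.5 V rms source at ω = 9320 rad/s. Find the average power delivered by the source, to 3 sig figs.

X_L = ωL = 58.9 Ω
Z = 134 + j58.9 Ω
|Z| = √(134² + 58.9²) = 146 Ω
∠Z = arctan(58.9/134) = 23.7°
I = V/|Z| = 64.9 mA
P = VI cos φ = 9.5 × 0.0649 × cos(23.7°) = 564 mW

564 mW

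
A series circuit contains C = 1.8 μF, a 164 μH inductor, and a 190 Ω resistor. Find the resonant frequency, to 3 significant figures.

ω₀ = 1/√(LC) = 1/√(0.000164 × 1.8e-06) = 58200 rad/s
f₀ = ω₀/(2π) = 9.26 kHz

9.26 kHz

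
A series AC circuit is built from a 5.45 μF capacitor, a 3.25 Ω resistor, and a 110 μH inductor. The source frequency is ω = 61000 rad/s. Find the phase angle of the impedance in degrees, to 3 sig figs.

48.7°

X_L = ωL = 6.71 Ω
X_C = 1/(ωC) = 3.01 Ω
Net reactance X = X_L − X_C = 3.70 Ω
Z = 3.25 + j3.70 Ω
|Z| = √(3.25² + 3.70²) = 4.93 Ω
∠Z = arctan(3.70/3.25) = 48.7°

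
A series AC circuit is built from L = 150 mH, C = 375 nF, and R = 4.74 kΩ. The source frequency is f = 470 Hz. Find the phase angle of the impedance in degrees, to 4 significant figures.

ω = 2πf = 2953 rad/s
X_L = ωL = 443.0 Ω
X_C = 1/(ωC) = 903.0 Ω
Net reactance X = X_L − X_C = -460.0 Ω
Z = 4740 − j460.0 Ω
|Z| = √(4740² + 460.0²) = 4762 Ω
∠Z = arctan(-460.0/4740) = -5.543°

-5.543°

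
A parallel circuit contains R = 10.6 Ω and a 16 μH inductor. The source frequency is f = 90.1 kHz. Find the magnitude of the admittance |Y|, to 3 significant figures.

ω = 2πf = 566100 rad/s
X_L = ωL = 9.06 Ω
Parallel: admittances add. Y = 1/R + 1/(jωL)
Y = (0.0943 − j0.110) S
|Y| = 0.145 S → |Z| = 1/|Y| = 6.89 Ω, ∠Z = −∠Y = 49.5°

145 mS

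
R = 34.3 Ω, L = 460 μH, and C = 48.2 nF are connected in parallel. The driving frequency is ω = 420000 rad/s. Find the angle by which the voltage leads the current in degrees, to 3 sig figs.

-27.3°

X_L = ωL = 193 Ω
X_C = 1/(ωC) = 49.4 Ω
Parallel: admittances add. Y = 1/R + 1/(jωL) + jωC
Y = (0.0292 + j0.0151) S
|Y| = 0.0328 S → |Z| = 1/|Y| = 30.5 Ω, ∠Z = −∠Y = -27.3°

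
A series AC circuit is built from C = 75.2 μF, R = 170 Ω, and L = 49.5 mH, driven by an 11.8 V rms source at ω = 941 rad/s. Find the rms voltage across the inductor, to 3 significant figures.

X_L = ωL = 46.6 Ω
X_C = 1/(ωC) = 14.1 Ω
Net reactance X = X_L − X_C = 32.4 Ω
Z = 170 + j32.4 Ω
|Z| = √(170² + 32.4²) = 173 Ω
I = V/|Z| = 68.2 mA
V_L = I·|Z_L| = 0.0682 × 46.6 = 3.18 V

3.18 V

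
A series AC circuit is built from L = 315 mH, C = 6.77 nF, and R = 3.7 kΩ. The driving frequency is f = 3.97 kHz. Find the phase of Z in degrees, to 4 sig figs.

27.62°

ω = 2πf = 24940 rad/s
X_L = ωL = 7857 Ω
X_C = 1/(ωC) = 5922 Ω
Net reactance X = X_L − X_C = 1936 Ω
Z = 3700 + j1936 Ω
|Z| = √(3700² + 1936²) = 4176 Ω
∠Z = arctan(1936/3700) = 27.62°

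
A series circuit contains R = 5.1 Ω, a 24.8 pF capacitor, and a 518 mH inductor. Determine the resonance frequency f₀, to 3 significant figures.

ω₀ = 1/√(LC) = 1/√(0.518 × 2.48e-11) = 279000 rad/s
f₀ = ω₀/(2π) = 44.4 kHz

44.4 kHz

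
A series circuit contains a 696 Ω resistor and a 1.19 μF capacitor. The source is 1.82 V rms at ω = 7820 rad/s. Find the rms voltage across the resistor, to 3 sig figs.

X_C = 1/(ωC) = 107 Ω
Z = 696 − j107 Ω
|Z| = √(696² + 107²) = 704 Ω
I = V/|Z| = 2.58 mA
V_R = I·|Z_R| = 0.00258 × 696 = 1.80 V

1.80 V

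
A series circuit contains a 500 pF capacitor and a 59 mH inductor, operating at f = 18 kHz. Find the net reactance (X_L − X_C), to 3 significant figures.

-11000 Ω

ω = 2πf = 113100 rad/s
X_L = ωL = 6670 Ω
X_C = 1/(ωC) = 17700 Ω
X = 6670 − 17700 = -11000 Ω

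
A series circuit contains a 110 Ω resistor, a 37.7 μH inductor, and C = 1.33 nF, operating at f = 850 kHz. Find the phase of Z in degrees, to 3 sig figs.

28.8°

ω = 2πf = 5.341e+06 rad/s
X_L = ωL = 201 Ω
X_C = 1/(ωC) = 141 Ω
Net reactance X = X_L − X_C = 60.6 Ω
Z = 110 + j60.6 Ω
|Z| = √(110² + 60.6²) = 126 Ω
∠Z = arctan(60.6/110) = 28.8°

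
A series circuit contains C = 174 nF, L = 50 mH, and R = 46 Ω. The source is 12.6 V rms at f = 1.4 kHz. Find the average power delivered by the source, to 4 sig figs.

153.1 mW

ω = 2πf = 8796 rad/s
X_L = ωL = 439.8 Ω
X_C = 1/(ωC) = 653.3 Ω
Net reactance X = X_L − X_C = -213.5 Ω
Z = 46.00 − j213.5 Ω
|Z| = √(46.00² + 213.5²) = 218.4 Ω
∠Z = arctan(-213.5/46.00) = -77.84°
I = V/|Z| = 57.69 mA
P = VI cos φ = 12.6 × 0.05769 × cos(-77.84°) = 153.1 mW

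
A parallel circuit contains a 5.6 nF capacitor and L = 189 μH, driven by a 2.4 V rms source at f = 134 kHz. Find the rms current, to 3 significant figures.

3.77 mA

ω = 2πf = 841900 rad/s
X_L = ωL = 159 Ω
X_C = 1/(ωC) = 212 Ω
Parallel: admittances add. Y = 1/(jωL) + jωC
Y = (0 − j0.00157) S
|Y| = 0.00157 S → |Z| = 1/|Y| = 637 Ω, ∠Z = −∠Y = 90.0°
I = V/|Z| = 2.4/637 = 3.77 mA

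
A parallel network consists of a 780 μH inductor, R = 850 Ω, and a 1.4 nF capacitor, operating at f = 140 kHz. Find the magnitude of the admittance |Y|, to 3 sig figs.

1.20 mS

ω = 2πf = 879600 rad/s
X_L = ωL = 686 Ω
X_C = 1/(ωC) = 812 Ω
Parallel: admittances add. Y = 1/R + 1/(jωL) + jωC
Y = (0.00118 − j0.000226) S
|Y| = 0.00120 S → |Z| = 1/|Y| = 835 Ω, ∠Z = −∠Y = 10.9°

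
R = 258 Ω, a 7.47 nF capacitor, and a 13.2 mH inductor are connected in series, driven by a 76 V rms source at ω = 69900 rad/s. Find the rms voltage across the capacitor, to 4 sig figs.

X_L = ωL = 922.7 Ω
X_C = 1/(ωC) = 1915 Ω
Net reactance X = X_L − X_C = -992.5 Ω
Z = 258.0 − j992.5 Ω
|Z| = √(258.0² + 992.5²) = 1025 Ω
I = V/|Z| = 74.11 mA
V_C = I·|Z_C| = 0.07411 × 1915 = 141.9 V

141.9 V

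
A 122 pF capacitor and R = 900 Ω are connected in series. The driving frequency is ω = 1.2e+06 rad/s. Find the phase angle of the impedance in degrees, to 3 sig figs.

X_C = 1/(ωC) = 6830 Ω
Z = 900 − j6830 Ω
|Z| = √(900² + 6830²) = 6890 Ω
∠Z = arctan(-6830/900) = -82.5°

-82.5°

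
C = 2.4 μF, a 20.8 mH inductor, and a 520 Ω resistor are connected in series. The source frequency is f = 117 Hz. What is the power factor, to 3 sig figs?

0.686

ω = 2πf = 735.1 rad/s
X_L = ωL = 15.3 Ω
X_C = 1/(ωC) = 567 Ω
Net reactance X = X_L − X_C = -552 Ω
Z = 520 − j552 Ω
|Z| = √(520² + 552²) = 758 Ω
∠Z = arctan(-552/520) = -46.7°
cos φ = cos(-46.7°) = 0.686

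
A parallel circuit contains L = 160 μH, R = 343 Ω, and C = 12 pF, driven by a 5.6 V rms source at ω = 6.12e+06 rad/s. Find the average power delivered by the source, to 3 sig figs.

91.4 mW

X_L = ωL = 979 Ω
X_C = 1/(ωC) = 13600 Ω
Parallel: admittances add. Y = 1/R + 1/(jωL) + jωC
Y = (0.00292 − j0.000948) S
|Y| = 0.00307 S → |Z| = 1/|Y| = 326 Ω, ∠Z = −∠Y = 18.0°
I = V/|Z| = 17.2 mA
P = VI cos φ = 5.6 × 0.0172 × cos(18.0°) = 91.4 mW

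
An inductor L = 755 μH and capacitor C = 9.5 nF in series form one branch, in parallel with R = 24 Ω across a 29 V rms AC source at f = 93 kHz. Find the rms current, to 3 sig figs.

1.21 A

ω = 2πf = 584300 rad/s
X_L = ωL = 441 Ω
X_C = 1/(ωC) = 180 Ω
Branch 1: Z₁ = R = 24.0 Ω
Branch 2 (series LC): Z₂ = j(X_L − X_C) = j261 Ω
Parallel: Z = Z₁Z₂/(Z₁+Z₂), |Z| = 23.9 Ω, ∠Z = 5.25°
I = V/|Z| = 29/23.9 = 1.21 A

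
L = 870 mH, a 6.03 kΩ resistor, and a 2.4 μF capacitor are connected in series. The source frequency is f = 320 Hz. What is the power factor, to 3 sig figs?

0.969

ω = 2πf = 2011 rad/s
X_L = ωL = 1750 Ω
X_C = 1/(ωC) = 207 Ω
Net reactance X = X_L − X_C = 1540 Ω
Z = 6030 + j1540 Ω
|Z| = √(6030² + 1540²) = 6220 Ω
∠Z = arctan(1540/6030) = 14.3°
cos φ = cos(14.3°) = 0.969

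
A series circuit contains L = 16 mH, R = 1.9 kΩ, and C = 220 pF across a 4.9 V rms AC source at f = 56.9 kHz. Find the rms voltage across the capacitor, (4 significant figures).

ω = 2πf = 357500 rad/s
X_L = ωL = 5720 Ω
X_C = 1/(ωC) = 12710 Ω
Net reactance X = X_L − X_C = -6994 Ω
Z = 1900 − j6994 Ω
|Z| = √(1900² + 6994²) = 7247 Ω
I = V/|Z| = 676.1 μA
V_C = I·|Z_C| = 0.0006761 × 12710 = 8.596 V

8.596 V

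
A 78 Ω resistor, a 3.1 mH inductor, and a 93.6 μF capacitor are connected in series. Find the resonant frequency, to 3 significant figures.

295 Hz

ω₀ = 1/√(LC) = 1/√(0.0031 × 9.36e-05) = 1856 rad/s
f₀ = ω₀/(2π) = 295 Hz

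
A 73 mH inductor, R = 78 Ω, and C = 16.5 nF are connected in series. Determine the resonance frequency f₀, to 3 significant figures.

ω₀ = 1/√(LC) = 1/√(0.073 × 1.65e-08) = 28810 rad/s
f₀ = ω₀/(2π) = 4.59 kHz

4.59 kHz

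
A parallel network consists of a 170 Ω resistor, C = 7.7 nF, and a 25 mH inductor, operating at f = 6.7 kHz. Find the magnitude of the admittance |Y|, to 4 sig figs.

ω = 2πf = 42100 rad/s
X_L = ωL = 1052 Ω
X_C = 1/(ωC) = 3085 Ω
Parallel: admittances add. Y = 1/R + 1/(jωL) + jωC
Y = (0.005882 − j0.0006260) S
|Y| = 0.005916 S → |Z| = 1/|Y| = 169.0 Ω, ∠Z = −∠Y = 6.075°

5.916 mS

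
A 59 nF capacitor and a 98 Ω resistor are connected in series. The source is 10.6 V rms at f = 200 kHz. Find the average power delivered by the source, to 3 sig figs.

1.13 W

ω = 2πf = 1.257e+06 rad/s
X_C = 1/(ωC) = 13.5 Ω
Z = 98.0 − j13.5 Ω
|Z| = √(98.0² + 13.5²) = 98.9 Ω
∠Z = arctan(-13.5/98.0) = -7.84°
I = V/|Z| = 107 mA
P = VI cos φ = 10.6 × 0.107 × cos(-7.84°) = 1.13 W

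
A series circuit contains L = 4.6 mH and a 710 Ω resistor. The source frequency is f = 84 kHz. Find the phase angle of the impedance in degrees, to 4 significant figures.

ω = 2πf = 527800 rad/s
X_L = ωL = 2428 Ω
Z = 710.0 + j2428 Ω
|Z| = √(710.0² + 2428²) = 2530 Ω
∠Z = arctan(2428/710.0) = 73.70°

73.70°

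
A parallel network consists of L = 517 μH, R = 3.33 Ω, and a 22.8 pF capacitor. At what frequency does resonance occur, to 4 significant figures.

ω₀ = 1/√(LC) = 1/√(0.000517 × 2.28e-11) = 9.211e+06 rad/s
f₀ = ω₀/(2π) = 1.466 MHz

1.466 MHz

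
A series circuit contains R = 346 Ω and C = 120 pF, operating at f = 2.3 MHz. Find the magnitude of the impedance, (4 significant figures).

ω = 2πf = 1.445e+07 rad/s
X_C = 1/(ωC) = 576.6 Ω
Z = 346.0 − j576.6 Ω
|Z| = √(346.0² + 576.6²) = 672.5 Ω

672.5 Ω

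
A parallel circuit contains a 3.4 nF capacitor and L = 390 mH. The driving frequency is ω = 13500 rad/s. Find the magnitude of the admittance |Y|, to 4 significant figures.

X_L = ωL = 5265 Ω
X_C = 1/(ωC) = 21790 Ω
Parallel: admittances add. Y = 1/(jωL) + jωC
Y = (0 − j0.0001440) S
|Y| = 0.0001440 S → |Z| = 1/|Y| = 6943 Ω, ∠Z = −∠Y = 90.00°

144.0 μS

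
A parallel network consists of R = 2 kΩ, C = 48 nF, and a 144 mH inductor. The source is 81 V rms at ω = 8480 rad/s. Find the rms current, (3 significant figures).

52.5 mA

X_L = ωL = 1220 Ω
X_C = 1/(ωC) = 2460 Ω
Parallel: admittances add. Y = 1/R + 1/(jωL) + jωC
Y = (0.000500 − j0.000412) S
|Y| = 0.000648 S → |Z| = 1/|Y| = 1540 Ω, ∠Z = −∠Y = 39.5°
I = V/|Z| = 81/1540 = 52.5 mA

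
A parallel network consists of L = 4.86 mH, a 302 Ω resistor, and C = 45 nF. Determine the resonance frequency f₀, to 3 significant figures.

ω₀ = 1/√(LC) = 1/√(0.00486 × 4.5e-08) = 67620 rad/s
f₀ = ω₀/(2π) = 10.8 kHz

10.8 kHz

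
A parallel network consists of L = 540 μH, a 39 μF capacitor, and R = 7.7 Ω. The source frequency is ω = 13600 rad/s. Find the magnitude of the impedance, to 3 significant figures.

X_L = ωL = 7.34 Ω
X_C = 1/(ωC) = 1.89 Ω
Parallel: admittances add. Y = 1/R + 1/(jωL) + jωC
Y = (0.130 + j0.394) S
|Y| = 0.415 S → |Z| = 1/|Y| = 2.41 Ω, ∠Z = −∠Y = -71.8°

2.41 Ω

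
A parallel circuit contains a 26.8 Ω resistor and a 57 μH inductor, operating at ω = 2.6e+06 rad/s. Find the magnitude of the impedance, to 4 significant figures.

26.37 Ω

X_L = ωL = 148.2 Ω
Parallel: admittances add. Y = 1/R + 1/(jωL)
Y = (0.03731 − j0.006748) S
|Y| = 0.03792 S → |Z| = 1/|Y| = 26.37 Ω, ∠Z = −∠Y = 10.25°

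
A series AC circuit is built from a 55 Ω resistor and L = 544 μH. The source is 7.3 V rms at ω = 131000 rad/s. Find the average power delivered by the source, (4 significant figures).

X_L = ωL = 71.26 Ω
Z = 55.00 + j71.26 Ω
|Z| = √(55.00² + 71.26²) = 90.02 Ω
∠Z = arctan(71.26/55.00) = 52.34°
I = V/|Z| = 81.09 mA
P = VI cos φ = 7.3 × 0.08109 × cos(52.34°) = 361.7 mW

361.7 mW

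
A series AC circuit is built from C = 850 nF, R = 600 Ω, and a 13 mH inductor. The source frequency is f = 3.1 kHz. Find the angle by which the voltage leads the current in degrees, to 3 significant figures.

17.8°

ω = 2πf = 19480 rad/s
X_L = ωL = 253 Ω
X_C = 1/(ωC) = 60.4 Ω
Net reactance X = X_L − X_C = 193 Ω
Z = 600 + j193 Ω
|Z| = √(600² + 193²) = 630 Ω
∠Z = arctan(193/600) = 17.8°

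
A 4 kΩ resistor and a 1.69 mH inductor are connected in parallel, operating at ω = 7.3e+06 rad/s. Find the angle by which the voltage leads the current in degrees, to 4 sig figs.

17.96°

X_L = ωL = 12340 Ω
Parallel: admittances add. Y = 1/R + 1/(jωL)
Y = (0.0002500 − j8.106e-05) S
|Y| = 0.0002628 S → |Z| = 1/|Y| = 3805 Ω, ∠Z = −∠Y = 17.96°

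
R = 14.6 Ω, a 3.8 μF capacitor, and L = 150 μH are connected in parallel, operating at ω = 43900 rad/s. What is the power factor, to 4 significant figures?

X_L = ωL = 6.585 Ω
X_C = 1/(ωC) = 5.994 Ω
Parallel: admittances add. Y = 1/R + 1/(jωL) + jωC
Y = (0.06849 + j0.01496) S
|Y| = 0.07011 S → |Z| = 1/|Y| = 14.26 Ω, ∠Z = −∠Y = -12.32°
cos φ = cos(-12.32°) = 0.9770

0.9770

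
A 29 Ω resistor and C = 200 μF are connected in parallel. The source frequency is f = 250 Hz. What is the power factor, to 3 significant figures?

0.109

ω = 2πf = 1571 rad/s
X_C = 1/(ωC) = 3.18 Ω
Parallel: admittances add. Y = 1/R + jωC
Y = (0.0345 + j0.314) S
|Y| = 0.316 S → |Z| = 1/|Y| = 3.16 Ω, ∠Z = −∠Y = -83.7°
cos φ = cos(-83.7°) = 0.109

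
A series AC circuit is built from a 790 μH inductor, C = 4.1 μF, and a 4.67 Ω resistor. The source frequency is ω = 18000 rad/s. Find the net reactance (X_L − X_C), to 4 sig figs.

X_L = ωL = 14.22 Ω
X_C = 1/(ωC) = 13.55 Ω
X = 14.22 − 13.55 = 0.6699 Ω

0.6699 Ω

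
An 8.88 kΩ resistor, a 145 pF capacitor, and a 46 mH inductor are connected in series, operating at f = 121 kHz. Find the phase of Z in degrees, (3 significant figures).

ω = 2πf = 760300 rad/s
X_L = ωL = 35000 Ω
X_C = 1/(ωC) = 9070 Ω
Net reactance X = X_L − X_C = 25900 Ω
Z = 8880 + j25900 Ω
|Z| = √(8880² + 25900²) = 27400 Ω
∠Z = arctan(25900/8880) = 71.1°

71.1°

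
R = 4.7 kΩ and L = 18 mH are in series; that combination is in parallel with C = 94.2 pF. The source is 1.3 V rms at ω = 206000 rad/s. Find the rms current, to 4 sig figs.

X_L = ωL = 3708 Ω
X_C = 1/(ωC) = 51530 Ω
Branch 1 (R+jX_L): Z₁ = 4700 + j3708 Ω, |Z₁| = 5987 Ω
Branch 2 (−jX_C): Z₂ = −j51530 Ω
Parallel: Z = Z₁Z₂/(Z₁+Z₂), |Z| = 6420 Ω, ∠Z = 32.66°
I = V/|Z| = 1.3/6420 = 202.5 μA

202.5 μA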